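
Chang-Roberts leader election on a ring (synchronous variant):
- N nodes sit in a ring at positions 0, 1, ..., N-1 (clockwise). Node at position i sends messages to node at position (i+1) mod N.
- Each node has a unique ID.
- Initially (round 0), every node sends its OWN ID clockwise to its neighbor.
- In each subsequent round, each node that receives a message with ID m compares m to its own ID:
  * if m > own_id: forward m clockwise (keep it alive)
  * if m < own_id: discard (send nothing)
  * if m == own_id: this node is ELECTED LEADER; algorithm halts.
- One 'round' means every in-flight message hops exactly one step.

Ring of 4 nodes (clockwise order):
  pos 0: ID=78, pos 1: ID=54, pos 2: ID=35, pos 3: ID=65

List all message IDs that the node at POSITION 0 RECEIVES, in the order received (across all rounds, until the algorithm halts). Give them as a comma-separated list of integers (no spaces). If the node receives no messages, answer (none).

Round 1: pos1(id54) recv 78: fwd; pos2(id35) recv 54: fwd; pos3(id65) recv 35: drop; pos0(id78) recv 65: drop
Round 2: pos2(id35) recv 78: fwd; pos3(id65) recv 54: drop
Round 3: pos3(id65) recv 78: fwd
Round 4: pos0(id78) recv 78: ELECTED

Answer: 65,78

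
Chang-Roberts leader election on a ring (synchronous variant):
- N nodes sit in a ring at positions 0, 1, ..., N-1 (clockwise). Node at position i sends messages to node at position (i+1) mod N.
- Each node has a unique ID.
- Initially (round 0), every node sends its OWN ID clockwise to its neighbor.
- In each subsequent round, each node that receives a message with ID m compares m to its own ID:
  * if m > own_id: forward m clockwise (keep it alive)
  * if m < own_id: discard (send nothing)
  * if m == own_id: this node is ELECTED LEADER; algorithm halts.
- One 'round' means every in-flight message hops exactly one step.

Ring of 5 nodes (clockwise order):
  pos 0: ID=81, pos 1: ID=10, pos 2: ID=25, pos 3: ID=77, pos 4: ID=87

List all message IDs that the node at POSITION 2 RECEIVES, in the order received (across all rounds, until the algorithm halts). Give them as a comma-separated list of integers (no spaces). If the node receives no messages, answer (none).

Answer: 10,81,87

Derivation:
Round 1: pos1(id10) recv 81: fwd; pos2(id25) recv 10: drop; pos3(id77) recv 25: drop; pos4(id87) recv 77: drop; pos0(id81) recv 87: fwd
Round 2: pos2(id25) recv 81: fwd; pos1(id10) recv 87: fwd
Round 3: pos3(id77) recv 81: fwd; pos2(id25) recv 87: fwd
Round 4: pos4(id87) recv 81: drop; pos3(id77) recv 87: fwd
Round 5: pos4(id87) recv 87: ELECTED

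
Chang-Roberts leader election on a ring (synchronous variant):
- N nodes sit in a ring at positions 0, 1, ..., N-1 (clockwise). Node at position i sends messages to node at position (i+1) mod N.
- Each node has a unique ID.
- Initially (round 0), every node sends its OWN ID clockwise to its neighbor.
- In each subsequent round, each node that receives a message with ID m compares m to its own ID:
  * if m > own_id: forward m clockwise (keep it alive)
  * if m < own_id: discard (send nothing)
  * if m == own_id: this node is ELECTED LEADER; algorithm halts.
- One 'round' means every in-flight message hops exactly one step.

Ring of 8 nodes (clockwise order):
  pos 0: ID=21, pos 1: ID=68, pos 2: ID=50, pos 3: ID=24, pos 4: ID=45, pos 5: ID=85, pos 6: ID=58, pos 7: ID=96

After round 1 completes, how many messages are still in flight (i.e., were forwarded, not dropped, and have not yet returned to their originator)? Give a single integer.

Answer: 4

Derivation:
Round 1: pos1(id68) recv 21: drop; pos2(id50) recv 68: fwd; pos3(id24) recv 50: fwd; pos4(id45) recv 24: drop; pos5(id85) recv 45: drop; pos6(id58) recv 85: fwd; pos7(id96) recv 58: drop; pos0(id21) recv 96: fwd
After round 1: 4 messages still in flight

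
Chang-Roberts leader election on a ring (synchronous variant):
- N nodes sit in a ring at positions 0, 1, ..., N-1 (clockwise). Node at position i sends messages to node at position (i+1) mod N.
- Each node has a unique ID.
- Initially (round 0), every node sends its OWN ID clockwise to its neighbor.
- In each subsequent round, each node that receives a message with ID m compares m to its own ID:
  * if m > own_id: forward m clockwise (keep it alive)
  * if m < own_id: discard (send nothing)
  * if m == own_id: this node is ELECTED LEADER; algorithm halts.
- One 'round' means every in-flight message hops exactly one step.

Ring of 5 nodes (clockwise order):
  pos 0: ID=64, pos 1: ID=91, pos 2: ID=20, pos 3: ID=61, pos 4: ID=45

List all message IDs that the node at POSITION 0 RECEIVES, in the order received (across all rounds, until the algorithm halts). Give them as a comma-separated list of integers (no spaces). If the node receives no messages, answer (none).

Answer: 45,61,91

Derivation:
Round 1: pos1(id91) recv 64: drop; pos2(id20) recv 91: fwd; pos3(id61) recv 20: drop; pos4(id45) recv 61: fwd; pos0(id64) recv 45: drop
Round 2: pos3(id61) recv 91: fwd; pos0(id64) recv 61: drop
Round 3: pos4(id45) recv 91: fwd
Round 4: pos0(id64) recv 91: fwd
Round 5: pos1(id91) recv 91: ELECTED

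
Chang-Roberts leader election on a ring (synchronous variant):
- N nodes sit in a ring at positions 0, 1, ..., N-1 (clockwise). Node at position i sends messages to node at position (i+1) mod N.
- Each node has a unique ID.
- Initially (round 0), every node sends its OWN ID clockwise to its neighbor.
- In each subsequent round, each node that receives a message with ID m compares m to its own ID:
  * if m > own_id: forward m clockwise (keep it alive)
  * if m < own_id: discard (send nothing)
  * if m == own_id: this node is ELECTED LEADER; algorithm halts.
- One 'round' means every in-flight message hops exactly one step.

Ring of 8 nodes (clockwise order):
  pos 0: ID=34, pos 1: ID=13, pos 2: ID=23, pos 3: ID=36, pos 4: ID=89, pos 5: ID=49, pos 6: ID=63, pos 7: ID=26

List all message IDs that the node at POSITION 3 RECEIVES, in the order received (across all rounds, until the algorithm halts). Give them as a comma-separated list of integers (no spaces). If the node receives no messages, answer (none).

Round 1: pos1(id13) recv 34: fwd; pos2(id23) recv 13: drop; pos3(id36) recv 23: drop; pos4(id89) recv 36: drop; pos5(id49) recv 89: fwd; pos6(id63) recv 49: drop; pos7(id26) recv 63: fwd; pos0(id34) recv 26: drop
Round 2: pos2(id23) recv 34: fwd; pos6(id63) recv 89: fwd; pos0(id34) recv 63: fwd
Round 3: pos3(id36) recv 34: drop; pos7(id26) recv 89: fwd; pos1(id13) recv 63: fwd
Round 4: pos0(id34) recv 89: fwd; pos2(id23) recv 63: fwd
Round 5: pos1(id13) recv 89: fwd; pos3(id36) recv 63: fwd
Round 6: pos2(id23) recv 89: fwd; pos4(id89) recv 63: drop
Round 7: pos3(id36) recv 89: fwd
Round 8: pos4(id89) recv 89: ELECTED

Answer: 23,34,63,89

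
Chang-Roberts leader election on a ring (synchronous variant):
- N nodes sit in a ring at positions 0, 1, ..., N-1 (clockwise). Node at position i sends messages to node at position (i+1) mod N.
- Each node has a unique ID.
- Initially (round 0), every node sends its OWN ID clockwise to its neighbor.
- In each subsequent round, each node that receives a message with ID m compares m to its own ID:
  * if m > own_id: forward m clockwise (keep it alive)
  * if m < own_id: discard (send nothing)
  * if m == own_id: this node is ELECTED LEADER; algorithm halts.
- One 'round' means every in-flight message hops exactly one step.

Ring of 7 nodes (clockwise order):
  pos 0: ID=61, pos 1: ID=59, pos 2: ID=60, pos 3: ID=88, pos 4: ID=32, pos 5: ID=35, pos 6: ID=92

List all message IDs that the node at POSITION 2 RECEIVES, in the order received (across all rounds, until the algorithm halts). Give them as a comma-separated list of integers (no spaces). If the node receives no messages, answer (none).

Answer: 59,61,92

Derivation:
Round 1: pos1(id59) recv 61: fwd; pos2(id60) recv 59: drop; pos3(id88) recv 60: drop; pos4(id32) recv 88: fwd; pos5(id35) recv 32: drop; pos6(id92) recv 35: drop; pos0(id61) recv 92: fwd
Round 2: pos2(id60) recv 61: fwd; pos5(id35) recv 88: fwd; pos1(id59) recv 92: fwd
Round 3: pos3(id88) recv 61: drop; pos6(id92) recv 88: drop; pos2(id60) recv 92: fwd
Round 4: pos3(id88) recv 92: fwd
Round 5: pos4(id32) recv 92: fwd
Round 6: pos5(id35) recv 92: fwd
Round 7: pos6(id92) recv 92: ELECTED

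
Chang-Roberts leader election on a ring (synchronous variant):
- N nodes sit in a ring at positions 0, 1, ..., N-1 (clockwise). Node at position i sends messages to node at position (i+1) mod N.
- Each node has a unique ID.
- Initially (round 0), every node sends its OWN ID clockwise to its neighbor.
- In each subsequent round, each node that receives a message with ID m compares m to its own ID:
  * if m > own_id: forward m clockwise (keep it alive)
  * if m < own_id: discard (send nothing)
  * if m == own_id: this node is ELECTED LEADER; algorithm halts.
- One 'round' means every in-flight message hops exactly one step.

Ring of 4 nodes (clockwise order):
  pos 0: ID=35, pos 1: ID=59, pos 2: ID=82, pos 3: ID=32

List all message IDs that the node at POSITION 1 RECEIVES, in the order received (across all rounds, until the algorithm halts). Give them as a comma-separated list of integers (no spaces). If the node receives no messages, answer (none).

Answer: 35,82

Derivation:
Round 1: pos1(id59) recv 35: drop; pos2(id82) recv 59: drop; pos3(id32) recv 82: fwd; pos0(id35) recv 32: drop
Round 2: pos0(id35) recv 82: fwd
Round 3: pos1(id59) recv 82: fwd
Round 4: pos2(id82) recv 82: ELECTED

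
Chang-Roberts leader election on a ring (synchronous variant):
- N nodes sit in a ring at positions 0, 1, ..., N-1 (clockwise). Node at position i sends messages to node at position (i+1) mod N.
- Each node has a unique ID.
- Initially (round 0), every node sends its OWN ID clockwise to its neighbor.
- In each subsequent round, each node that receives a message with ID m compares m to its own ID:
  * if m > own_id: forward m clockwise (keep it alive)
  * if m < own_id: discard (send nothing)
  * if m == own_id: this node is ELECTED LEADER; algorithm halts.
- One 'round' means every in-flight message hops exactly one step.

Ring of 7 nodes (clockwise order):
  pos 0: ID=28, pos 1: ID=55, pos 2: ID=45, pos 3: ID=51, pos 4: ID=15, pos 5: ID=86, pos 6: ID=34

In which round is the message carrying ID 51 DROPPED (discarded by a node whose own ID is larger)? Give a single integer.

Answer: 2

Derivation:
Round 1: pos1(id55) recv 28: drop; pos2(id45) recv 55: fwd; pos3(id51) recv 45: drop; pos4(id15) recv 51: fwd; pos5(id86) recv 15: drop; pos6(id34) recv 86: fwd; pos0(id28) recv 34: fwd
Round 2: pos3(id51) recv 55: fwd; pos5(id86) recv 51: drop; pos0(id28) recv 86: fwd; pos1(id55) recv 34: drop
Round 3: pos4(id15) recv 55: fwd; pos1(id55) recv 86: fwd
Round 4: pos5(id86) recv 55: drop; pos2(id45) recv 86: fwd
Round 5: pos3(id51) recv 86: fwd
Round 6: pos4(id15) recv 86: fwd
Round 7: pos5(id86) recv 86: ELECTED
Message ID 51 originates at pos 3; dropped at pos 5 in round 2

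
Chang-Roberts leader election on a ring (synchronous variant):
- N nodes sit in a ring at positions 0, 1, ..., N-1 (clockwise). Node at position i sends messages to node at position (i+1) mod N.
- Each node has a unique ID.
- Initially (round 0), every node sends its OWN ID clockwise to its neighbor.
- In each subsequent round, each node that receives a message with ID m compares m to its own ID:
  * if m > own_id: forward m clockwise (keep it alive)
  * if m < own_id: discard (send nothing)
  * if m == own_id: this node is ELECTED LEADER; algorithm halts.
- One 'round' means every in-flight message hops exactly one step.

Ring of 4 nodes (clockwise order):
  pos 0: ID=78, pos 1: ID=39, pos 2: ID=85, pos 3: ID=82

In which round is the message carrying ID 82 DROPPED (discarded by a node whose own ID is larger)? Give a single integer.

Answer: 3

Derivation:
Round 1: pos1(id39) recv 78: fwd; pos2(id85) recv 39: drop; pos3(id82) recv 85: fwd; pos0(id78) recv 82: fwd
Round 2: pos2(id85) recv 78: drop; pos0(id78) recv 85: fwd; pos1(id39) recv 82: fwd
Round 3: pos1(id39) recv 85: fwd; pos2(id85) recv 82: drop
Round 4: pos2(id85) recv 85: ELECTED
Message ID 82 originates at pos 3; dropped at pos 2 in round 3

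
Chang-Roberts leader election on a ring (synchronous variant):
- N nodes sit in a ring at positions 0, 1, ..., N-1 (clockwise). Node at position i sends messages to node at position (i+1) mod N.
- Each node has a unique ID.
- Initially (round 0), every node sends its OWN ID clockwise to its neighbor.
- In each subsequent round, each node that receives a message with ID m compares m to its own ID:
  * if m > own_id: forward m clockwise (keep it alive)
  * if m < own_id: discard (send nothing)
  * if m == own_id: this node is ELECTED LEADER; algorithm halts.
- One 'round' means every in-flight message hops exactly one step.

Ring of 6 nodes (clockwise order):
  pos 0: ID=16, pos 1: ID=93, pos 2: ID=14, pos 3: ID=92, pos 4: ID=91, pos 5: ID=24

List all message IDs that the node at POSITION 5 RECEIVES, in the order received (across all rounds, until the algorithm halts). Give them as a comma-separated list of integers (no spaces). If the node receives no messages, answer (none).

Answer: 91,92,93

Derivation:
Round 1: pos1(id93) recv 16: drop; pos2(id14) recv 93: fwd; pos3(id92) recv 14: drop; pos4(id91) recv 92: fwd; pos5(id24) recv 91: fwd; pos0(id16) recv 24: fwd
Round 2: pos3(id92) recv 93: fwd; pos5(id24) recv 92: fwd; pos0(id16) recv 91: fwd; pos1(id93) recv 24: drop
Round 3: pos4(id91) recv 93: fwd; pos0(id16) recv 92: fwd; pos1(id93) recv 91: drop
Round 4: pos5(id24) recv 93: fwd; pos1(id93) recv 92: drop
Round 5: pos0(id16) recv 93: fwd
Round 6: pos1(id93) recv 93: ELECTED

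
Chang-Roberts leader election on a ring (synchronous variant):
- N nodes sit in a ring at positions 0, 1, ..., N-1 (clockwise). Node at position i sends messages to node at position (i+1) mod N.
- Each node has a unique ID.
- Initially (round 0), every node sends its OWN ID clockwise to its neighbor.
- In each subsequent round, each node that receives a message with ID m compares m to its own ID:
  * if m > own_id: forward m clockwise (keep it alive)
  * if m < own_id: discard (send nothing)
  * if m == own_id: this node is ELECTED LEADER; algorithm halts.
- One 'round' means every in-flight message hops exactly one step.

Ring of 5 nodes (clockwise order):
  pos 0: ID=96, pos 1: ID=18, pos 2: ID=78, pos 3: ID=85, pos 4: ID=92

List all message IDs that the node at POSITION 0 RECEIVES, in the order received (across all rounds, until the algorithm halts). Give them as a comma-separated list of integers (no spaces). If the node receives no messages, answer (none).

Answer: 92,96

Derivation:
Round 1: pos1(id18) recv 96: fwd; pos2(id78) recv 18: drop; pos3(id85) recv 78: drop; pos4(id92) recv 85: drop; pos0(id96) recv 92: drop
Round 2: pos2(id78) recv 96: fwd
Round 3: pos3(id85) recv 96: fwd
Round 4: pos4(id92) recv 96: fwd
Round 5: pos0(id96) recv 96: ELECTED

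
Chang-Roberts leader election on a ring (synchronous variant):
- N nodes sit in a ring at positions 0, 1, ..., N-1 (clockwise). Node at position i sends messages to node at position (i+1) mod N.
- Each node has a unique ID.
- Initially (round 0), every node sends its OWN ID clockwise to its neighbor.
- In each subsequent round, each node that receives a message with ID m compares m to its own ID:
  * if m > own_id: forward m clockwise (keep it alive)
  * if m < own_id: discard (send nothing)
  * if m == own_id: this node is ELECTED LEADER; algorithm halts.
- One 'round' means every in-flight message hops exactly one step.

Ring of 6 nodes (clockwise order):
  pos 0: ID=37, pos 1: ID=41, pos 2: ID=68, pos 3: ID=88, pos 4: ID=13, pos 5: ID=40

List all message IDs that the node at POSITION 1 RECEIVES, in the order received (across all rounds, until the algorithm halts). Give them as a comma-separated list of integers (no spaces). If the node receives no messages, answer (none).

Answer: 37,40,88

Derivation:
Round 1: pos1(id41) recv 37: drop; pos2(id68) recv 41: drop; pos3(id88) recv 68: drop; pos4(id13) recv 88: fwd; pos5(id40) recv 13: drop; pos0(id37) recv 40: fwd
Round 2: pos5(id40) recv 88: fwd; pos1(id41) recv 40: drop
Round 3: pos0(id37) recv 88: fwd
Round 4: pos1(id41) recv 88: fwd
Round 5: pos2(id68) recv 88: fwd
Round 6: pos3(id88) recv 88: ELECTED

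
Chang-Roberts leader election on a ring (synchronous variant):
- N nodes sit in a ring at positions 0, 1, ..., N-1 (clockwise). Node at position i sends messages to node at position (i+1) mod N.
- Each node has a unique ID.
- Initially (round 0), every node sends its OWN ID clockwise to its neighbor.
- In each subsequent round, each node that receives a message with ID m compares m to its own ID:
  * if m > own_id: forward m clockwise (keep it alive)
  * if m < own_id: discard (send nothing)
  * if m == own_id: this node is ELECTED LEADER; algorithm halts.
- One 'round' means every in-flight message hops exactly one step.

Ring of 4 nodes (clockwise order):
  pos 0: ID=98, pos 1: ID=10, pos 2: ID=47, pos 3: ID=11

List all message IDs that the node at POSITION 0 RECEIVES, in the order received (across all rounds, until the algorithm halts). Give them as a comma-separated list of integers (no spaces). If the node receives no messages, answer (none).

Round 1: pos1(id10) recv 98: fwd; pos2(id47) recv 10: drop; pos3(id11) recv 47: fwd; pos0(id98) recv 11: drop
Round 2: pos2(id47) recv 98: fwd; pos0(id98) recv 47: drop
Round 3: pos3(id11) recv 98: fwd
Round 4: pos0(id98) recv 98: ELECTED

Answer: 11,47,98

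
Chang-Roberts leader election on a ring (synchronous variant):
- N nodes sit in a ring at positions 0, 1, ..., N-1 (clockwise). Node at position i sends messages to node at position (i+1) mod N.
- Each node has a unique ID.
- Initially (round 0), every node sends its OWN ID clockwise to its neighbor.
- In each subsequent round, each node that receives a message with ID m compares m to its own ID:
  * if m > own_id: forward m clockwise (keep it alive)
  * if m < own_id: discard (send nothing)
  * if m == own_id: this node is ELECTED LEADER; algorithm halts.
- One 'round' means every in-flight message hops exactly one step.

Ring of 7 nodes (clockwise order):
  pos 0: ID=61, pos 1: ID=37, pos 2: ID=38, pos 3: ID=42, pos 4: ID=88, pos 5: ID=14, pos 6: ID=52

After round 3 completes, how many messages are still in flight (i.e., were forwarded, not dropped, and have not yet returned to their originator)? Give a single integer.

Round 1: pos1(id37) recv 61: fwd; pos2(id38) recv 37: drop; pos3(id42) recv 38: drop; pos4(id88) recv 42: drop; pos5(id14) recv 88: fwd; pos6(id52) recv 14: drop; pos0(id61) recv 52: drop
Round 2: pos2(id38) recv 61: fwd; pos6(id52) recv 88: fwd
Round 3: pos3(id42) recv 61: fwd; pos0(id61) recv 88: fwd
After round 3: 2 messages still in flight

Answer: 2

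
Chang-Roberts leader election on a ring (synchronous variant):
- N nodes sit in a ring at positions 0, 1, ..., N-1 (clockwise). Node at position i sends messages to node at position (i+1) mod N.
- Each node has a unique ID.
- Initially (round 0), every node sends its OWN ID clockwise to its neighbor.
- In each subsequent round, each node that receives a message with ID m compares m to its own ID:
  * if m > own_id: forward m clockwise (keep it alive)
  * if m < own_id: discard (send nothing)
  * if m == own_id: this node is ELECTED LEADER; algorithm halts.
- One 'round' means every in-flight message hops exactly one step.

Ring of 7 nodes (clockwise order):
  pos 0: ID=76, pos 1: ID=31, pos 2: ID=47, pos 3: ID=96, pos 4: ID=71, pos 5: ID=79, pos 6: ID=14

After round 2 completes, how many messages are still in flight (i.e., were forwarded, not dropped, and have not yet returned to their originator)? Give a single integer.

Answer: 3

Derivation:
Round 1: pos1(id31) recv 76: fwd; pos2(id47) recv 31: drop; pos3(id96) recv 47: drop; pos4(id71) recv 96: fwd; pos5(id79) recv 71: drop; pos6(id14) recv 79: fwd; pos0(id76) recv 14: drop
Round 2: pos2(id47) recv 76: fwd; pos5(id79) recv 96: fwd; pos0(id76) recv 79: fwd
After round 2: 3 messages still in flight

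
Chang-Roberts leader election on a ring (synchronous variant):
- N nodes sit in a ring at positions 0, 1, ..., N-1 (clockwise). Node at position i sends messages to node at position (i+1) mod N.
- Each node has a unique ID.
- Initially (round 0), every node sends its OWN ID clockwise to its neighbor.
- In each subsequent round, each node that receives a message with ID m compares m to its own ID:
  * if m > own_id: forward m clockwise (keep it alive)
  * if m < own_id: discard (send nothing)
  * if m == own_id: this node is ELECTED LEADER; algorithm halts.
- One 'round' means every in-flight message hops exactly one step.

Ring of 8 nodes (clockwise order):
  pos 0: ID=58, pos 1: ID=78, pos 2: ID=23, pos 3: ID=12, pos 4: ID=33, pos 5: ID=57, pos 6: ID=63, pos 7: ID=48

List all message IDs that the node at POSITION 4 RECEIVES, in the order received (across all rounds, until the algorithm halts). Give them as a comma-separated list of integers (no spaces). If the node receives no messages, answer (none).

Answer: 12,23,78

Derivation:
Round 1: pos1(id78) recv 58: drop; pos2(id23) recv 78: fwd; pos3(id12) recv 23: fwd; pos4(id33) recv 12: drop; pos5(id57) recv 33: drop; pos6(id63) recv 57: drop; pos7(id48) recv 63: fwd; pos0(id58) recv 48: drop
Round 2: pos3(id12) recv 78: fwd; pos4(id33) recv 23: drop; pos0(id58) recv 63: fwd
Round 3: pos4(id33) recv 78: fwd; pos1(id78) recv 63: drop
Round 4: pos5(id57) recv 78: fwd
Round 5: pos6(id63) recv 78: fwd
Round 6: pos7(id48) recv 78: fwd
Round 7: pos0(id58) recv 78: fwd
Round 8: pos1(id78) recv 78: ELECTED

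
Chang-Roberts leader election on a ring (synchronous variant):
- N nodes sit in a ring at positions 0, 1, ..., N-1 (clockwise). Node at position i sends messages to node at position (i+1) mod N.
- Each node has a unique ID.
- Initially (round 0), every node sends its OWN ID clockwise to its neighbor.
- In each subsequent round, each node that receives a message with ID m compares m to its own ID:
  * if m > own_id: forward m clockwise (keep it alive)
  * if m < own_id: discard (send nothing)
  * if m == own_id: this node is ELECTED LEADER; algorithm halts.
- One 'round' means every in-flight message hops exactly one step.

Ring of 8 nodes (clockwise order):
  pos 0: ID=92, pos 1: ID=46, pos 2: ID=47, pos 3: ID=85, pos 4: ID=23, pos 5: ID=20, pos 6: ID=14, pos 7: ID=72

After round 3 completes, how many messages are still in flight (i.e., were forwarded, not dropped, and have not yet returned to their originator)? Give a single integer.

Round 1: pos1(id46) recv 92: fwd; pos2(id47) recv 46: drop; pos3(id85) recv 47: drop; pos4(id23) recv 85: fwd; pos5(id20) recv 23: fwd; pos6(id14) recv 20: fwd; pos7(id72) recv 14: drop; pos0(id92) recv 72: drop
Round 2: pos2(id47) recv 92: fwd; pos5(id20) recv 85: fwd; pos6(id14) recv 23: fwd; pos7(id72) recv 20: drop
Round 3: pos3(id85) recv 92: fwd; pos6(id14) recv 85: fwd; pos7(id72) recv 23: drop
After round 3: 2 messages still in flight

Answer: 2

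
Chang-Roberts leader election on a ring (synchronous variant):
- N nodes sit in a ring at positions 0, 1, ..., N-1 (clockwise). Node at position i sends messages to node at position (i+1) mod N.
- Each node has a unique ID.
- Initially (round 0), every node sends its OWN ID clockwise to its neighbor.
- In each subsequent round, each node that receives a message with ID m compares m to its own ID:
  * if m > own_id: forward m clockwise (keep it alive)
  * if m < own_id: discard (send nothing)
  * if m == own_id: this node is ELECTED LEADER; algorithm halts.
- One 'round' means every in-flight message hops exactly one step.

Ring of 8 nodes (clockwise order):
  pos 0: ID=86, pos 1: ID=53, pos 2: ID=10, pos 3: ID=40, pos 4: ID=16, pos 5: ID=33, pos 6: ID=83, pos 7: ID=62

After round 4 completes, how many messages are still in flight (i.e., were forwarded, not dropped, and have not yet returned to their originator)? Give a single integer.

Round 1: pos1(id53) recv 86: fwd; pos2(id10) recv 53: fwd; pos3(id40) recv 10: drop; pos4(id16) recv 40: fwd; pos5(id33) recv 16: drop; pos6(id83) recv 33: drop; pos7(id62) recv 83: fwd; pos0(id86) recv 62: drop
Round 2: pos2(id10) recv 86: fwd; pos3(id40) recv 53: fwd; pos5(id33) recv 40: fwd; pos0(id86) recv 83: drop
Round 3: pos3(id40) recv 86: fwd; pos4(id16) recv 53: fwd; pos6(id83) recv 40: drop
Round 4: pos4(id16) recv 86: fwd; pos5(id33) recv 53: fwd
After round 4: 2 messages still in flight

Answer: 2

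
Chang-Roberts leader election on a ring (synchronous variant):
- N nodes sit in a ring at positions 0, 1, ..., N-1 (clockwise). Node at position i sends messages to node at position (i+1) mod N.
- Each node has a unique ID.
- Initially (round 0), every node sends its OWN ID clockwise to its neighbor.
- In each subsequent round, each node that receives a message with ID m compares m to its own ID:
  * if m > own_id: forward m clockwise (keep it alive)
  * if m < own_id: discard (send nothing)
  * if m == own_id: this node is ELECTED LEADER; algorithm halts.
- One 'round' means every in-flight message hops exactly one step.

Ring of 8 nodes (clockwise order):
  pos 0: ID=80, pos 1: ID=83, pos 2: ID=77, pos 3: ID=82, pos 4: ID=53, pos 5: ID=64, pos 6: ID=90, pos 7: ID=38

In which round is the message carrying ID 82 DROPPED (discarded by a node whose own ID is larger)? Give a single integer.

Answer: 3

Derivation:
Round 1: pos1(id83) recv 80: drop; pos2(id77) recv 83: fwd; pos3(id82) recv 77: drop; pos4(id53) recv 82: fwd; pos5(id64) recv 53: drop; pos6(id90) recv 64: drop; pos7(id38) recv 90: fwd; pos0(id80) recv 38: drop
Round 2: pos3(id82) recv 83: fwd; pos5(id64) recv 82: fwd; pos0(id80) recv 90: fwd
Round 3: pos4(id53) recv 83: fwd; pos6(id90) recv 82: drop; pos1(id83) recv 90: fwd
Round 4: pos5(id64) recv 83: fwd; pos2(id77) recv 90: fwd
Round 5: pos6(id90) recv 83: drop; pos3(id82) recv 90: fwd
Round 6: pos4(id53) recv 90: fwd
Round 7: pos5(id64) recv 90: fwd
Round 8: pos6(id90) recv 90: ELECTED
Message ID 82 originates at pos 3; dropped at pos 6 in round 3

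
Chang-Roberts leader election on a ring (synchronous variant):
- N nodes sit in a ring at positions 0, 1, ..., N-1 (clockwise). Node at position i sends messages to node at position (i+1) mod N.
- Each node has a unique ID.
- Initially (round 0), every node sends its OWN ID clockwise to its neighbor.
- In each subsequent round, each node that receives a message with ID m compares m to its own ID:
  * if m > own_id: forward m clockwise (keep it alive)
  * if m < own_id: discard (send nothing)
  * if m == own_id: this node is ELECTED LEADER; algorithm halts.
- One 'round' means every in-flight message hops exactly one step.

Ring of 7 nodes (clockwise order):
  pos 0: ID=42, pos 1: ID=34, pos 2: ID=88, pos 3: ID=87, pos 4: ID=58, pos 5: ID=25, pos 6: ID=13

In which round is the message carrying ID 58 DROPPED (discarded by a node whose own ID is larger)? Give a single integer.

Answer: 5

Derivation:
Round 1: pos1(id34) recv 42: fwd; pos2(id88) recv 34: drop; pos3(id87) recv 88: fwd; pos4(id58) recv 87: fwd; pos5(id25) recv 58: fwd; pos6(id13) recv 25: fwd; pos0(id42) recv 13: drop
Round 2: pos2(id88) recv 42: drop; pos4(id58) recv 88: fwd; pos5(id25) recv 87: fwd; pos6(id13) recv 58: fwd; pos0(id42) recv 25: drop
Round 3: pos5(id25) recv 88: fwd; pos6(id13) recv 87: fwd; pos0(id42) recv 58: fwd
Round 4: pos6(id13) recv 88: fwd; pos0(id42) recv 87: fwd; pos1(id34) recv 58: fwd
Round 5: pos0(id42) recv 88: fwd; pos1(id34) recv 87: fwd; pos2(id88) recv 58: drop
Round 6: pos1(id34) recv 88: fwd; pos2(id88) recv 87: drop
Round 7: pos2(id88) recv 88: ELECTED
Message ID 58 originates at pos 4; dropped at pos 2 in round 5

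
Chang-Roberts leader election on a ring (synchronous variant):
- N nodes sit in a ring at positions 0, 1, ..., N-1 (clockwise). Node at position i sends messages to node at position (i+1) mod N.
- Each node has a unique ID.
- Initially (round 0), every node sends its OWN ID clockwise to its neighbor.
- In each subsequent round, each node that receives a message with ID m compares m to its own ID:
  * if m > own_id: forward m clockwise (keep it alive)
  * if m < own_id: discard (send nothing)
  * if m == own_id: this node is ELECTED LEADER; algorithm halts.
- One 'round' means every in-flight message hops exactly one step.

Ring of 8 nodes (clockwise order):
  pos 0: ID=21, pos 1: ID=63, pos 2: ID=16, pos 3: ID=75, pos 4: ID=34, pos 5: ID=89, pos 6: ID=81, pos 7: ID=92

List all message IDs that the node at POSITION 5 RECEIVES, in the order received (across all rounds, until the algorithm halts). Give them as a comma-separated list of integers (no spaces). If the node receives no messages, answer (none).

Round 1: pos1(id63) recv 21: drop; pos2(id16) recv 63: fwd; pos3(id75) recv 16: drop; pos4(id34) recv 75: fwd; pos5(id89) recv 34: drop; pos6(id81) recv 89: fwd; pos7(id92) recv 81: drop; pos0(id21) recv 92: fwd
Round 2: pos3(id75) recv 63: drop; pos5(id89) recv 75: drop; pos7(id92) recv 89: drop; pos1(id63) recv 92: fwd
Round 3: pos2(id16) recv 92: fwd
Round 4: pos3(id75) recv 92: fwd
Round 5: pos4(id34) recv 92: fwd
Round 6: pos5(id89) recv 92: fwd
Round 7: pos6(id81) recv 92: fwd
Round 8: pos7(id92) recv 92: ELECTED

Answer: 34,75,92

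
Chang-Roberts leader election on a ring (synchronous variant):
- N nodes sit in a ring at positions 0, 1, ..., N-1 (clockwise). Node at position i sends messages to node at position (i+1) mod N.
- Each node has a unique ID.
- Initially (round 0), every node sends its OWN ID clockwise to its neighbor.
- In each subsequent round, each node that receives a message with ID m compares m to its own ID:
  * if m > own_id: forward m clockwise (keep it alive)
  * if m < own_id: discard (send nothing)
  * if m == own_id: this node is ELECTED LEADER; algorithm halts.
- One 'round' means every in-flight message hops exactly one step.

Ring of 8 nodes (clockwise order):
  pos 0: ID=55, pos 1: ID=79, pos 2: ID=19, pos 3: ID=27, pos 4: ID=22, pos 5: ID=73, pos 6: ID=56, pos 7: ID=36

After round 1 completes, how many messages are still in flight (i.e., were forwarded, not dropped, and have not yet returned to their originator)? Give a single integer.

Round 1: pos1(id79) recv 55: drop; pos2(id19) recv 79: fwd; pos3(id27) recv 19: drop; pos4(id22) recv 27: fwd; pos5(id73) recv 22: drop; pos6(id56) recv 73: fwd; pos7(id36) recv 56: fwd; pos0(id55) recv 36: drop
After round 1: 4 messages still in flight

Answer: 4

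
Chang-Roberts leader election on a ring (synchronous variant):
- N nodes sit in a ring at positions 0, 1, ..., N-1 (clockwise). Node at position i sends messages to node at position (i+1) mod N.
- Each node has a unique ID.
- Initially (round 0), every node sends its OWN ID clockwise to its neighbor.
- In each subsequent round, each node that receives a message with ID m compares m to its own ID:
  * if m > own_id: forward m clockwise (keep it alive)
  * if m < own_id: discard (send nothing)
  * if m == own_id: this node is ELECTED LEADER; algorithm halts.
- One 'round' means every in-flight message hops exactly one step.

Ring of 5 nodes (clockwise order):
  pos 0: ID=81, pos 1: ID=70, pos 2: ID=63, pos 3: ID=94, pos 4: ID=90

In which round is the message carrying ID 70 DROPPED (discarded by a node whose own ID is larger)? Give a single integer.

Answer: 2

Derivation:
Round 1: pos1(id70) recv 81: fwd; pos2(id63) recv 70: fwd; pos3(id94) recv 63: drop; pos4(id90) recv 94: fwd; pos0(id81) recv 90: fwd
Round 2: pos2(id63) recv 81: fwd; pos3(id94) recv 70: drop; pos0(id81) recv 94: fwd; pos1(id70) recv 90: fwd
Round 3: pos3(id94) recv 81: drop; pos1(id70) recv 94: fwd; pos2(id63) recv 90: fwd
Round 4: pos2(id63) recv 94: fwd; pos3(id94) recv 90: drop
Round 5: pos3(id94) recv 94: ELECTED
Message ID 70 originates at pos 1; dropped at pos 3 in round 2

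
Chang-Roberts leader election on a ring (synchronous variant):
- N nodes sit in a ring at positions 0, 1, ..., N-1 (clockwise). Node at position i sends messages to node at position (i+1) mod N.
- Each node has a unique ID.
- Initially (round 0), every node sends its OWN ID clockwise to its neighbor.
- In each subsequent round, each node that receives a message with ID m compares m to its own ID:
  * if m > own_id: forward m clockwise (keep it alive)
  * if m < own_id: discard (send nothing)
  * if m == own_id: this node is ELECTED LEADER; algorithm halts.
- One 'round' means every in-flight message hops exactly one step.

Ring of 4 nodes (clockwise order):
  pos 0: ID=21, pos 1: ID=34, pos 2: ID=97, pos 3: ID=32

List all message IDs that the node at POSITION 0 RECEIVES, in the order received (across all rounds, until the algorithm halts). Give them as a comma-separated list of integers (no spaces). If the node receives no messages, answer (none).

Round 1: pos1(id34) recv 21: drop; pos2(id97) recv 34: drop; pos3(id32) recv 97: fwd; pos0(id21) recv 32: fwd
Round 2: pos0(id21) recv 97: fwd; pos1(id34) recv 32: drop
Round 3: pos1(id34) recv 97: fwd
Round 4: pos2(id97) recv 97: ELECTED

Answer: 32,97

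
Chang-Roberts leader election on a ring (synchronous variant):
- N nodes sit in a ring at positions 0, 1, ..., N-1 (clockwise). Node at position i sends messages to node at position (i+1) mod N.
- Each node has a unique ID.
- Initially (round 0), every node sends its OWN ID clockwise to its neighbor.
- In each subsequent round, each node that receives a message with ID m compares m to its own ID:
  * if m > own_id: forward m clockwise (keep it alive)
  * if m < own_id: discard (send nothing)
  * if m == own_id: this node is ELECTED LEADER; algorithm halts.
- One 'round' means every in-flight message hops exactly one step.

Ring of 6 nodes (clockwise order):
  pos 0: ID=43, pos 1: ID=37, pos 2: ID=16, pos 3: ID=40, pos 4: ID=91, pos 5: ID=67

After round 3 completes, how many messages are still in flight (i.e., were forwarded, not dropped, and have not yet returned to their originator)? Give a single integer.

Answer: 3

Derivation:
Round 1: pos1(id37) recv 43: fwd; pos2(id16) recv 37: fwd; pos3(id40) recv 16: drop; pos4(id91) recv 40: drop; pos5(id67) recv 91: fwd; pos0(id43) recv 67: fwd
Round 2: pos2(id16) recv 43: fwd; pos3(id40) recv 37: drop; pos0(id43) recv 91: fwd; pos1(id37) recv 67: fwd
Round 3: pos3(id40) recv 43: fwd; pos1(id37) recv 91: fwd; pos2(id16) recv 67: fwd
After round 3: 3 messages still in flight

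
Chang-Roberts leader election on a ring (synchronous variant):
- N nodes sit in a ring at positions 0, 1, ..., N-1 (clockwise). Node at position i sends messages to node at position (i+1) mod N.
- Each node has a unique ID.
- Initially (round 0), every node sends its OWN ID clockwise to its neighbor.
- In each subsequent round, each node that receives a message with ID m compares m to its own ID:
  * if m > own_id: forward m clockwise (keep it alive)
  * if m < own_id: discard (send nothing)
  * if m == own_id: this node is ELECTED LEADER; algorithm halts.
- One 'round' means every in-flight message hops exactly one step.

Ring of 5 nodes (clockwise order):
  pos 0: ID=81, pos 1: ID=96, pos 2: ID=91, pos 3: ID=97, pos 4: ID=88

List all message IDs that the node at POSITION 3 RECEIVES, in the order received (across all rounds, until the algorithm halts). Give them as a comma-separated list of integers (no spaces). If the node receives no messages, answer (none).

Round 1: pos1(id96) recv 81: drop; pos2(id91) recv 96: fwd; pos3(id97) recv 91: drop; pos4(id88) recv 97: fwd; pos0(id81) recv 88: fwd
Round 2: pos3(id97) recv 96: drop; pos0(id81) recv 97: fwd; pos1(id96) recv 88: drop
Round 3: pos1(id96) recv 97: fwd
Round 4: pos2(id91) recv 97: fwd
Round 5: pos3(id97) recv 97: ELECTED

Answer: 91,96,97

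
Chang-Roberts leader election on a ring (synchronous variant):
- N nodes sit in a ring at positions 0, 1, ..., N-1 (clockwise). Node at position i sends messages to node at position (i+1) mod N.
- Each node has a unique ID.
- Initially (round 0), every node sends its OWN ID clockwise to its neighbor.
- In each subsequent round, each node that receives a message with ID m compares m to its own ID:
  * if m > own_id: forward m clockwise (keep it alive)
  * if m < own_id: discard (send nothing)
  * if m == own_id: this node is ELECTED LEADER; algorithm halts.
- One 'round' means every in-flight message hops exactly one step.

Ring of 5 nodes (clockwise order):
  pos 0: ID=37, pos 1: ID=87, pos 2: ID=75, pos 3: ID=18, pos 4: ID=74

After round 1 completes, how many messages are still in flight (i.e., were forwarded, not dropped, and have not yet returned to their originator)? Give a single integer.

Answer: 3

Derivation:
Round 1: pos1(id87) recv 37: drop; pos2(id75) recv 87: fwd; pos3(id18) recv 75: fwd; pos4(id74) recv 18: drop; pos0(id37) recv 74: fwd
After round 1: 3 messages still in flight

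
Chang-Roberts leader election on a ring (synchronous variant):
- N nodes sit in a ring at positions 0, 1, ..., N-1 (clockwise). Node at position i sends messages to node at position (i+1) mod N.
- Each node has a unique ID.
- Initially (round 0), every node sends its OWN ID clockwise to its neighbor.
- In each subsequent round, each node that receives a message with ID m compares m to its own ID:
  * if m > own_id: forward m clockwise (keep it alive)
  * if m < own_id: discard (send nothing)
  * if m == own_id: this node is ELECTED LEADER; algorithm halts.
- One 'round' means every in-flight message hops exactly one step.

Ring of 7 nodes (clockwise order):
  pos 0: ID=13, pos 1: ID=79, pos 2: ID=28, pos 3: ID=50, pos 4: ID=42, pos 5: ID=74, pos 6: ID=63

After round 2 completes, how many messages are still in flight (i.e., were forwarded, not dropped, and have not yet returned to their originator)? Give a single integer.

Answer: 2

Derivation:
Round 1: pos1(id79) recv 13: drop; pos2(id28) recv 79: fwd; pos3(id50) recv 28: drop; pos4(id42) recv 50: fwd; pos5(id74) recv 42: drop; pos6(id63) recv 74: fwd; pos0(id13) recv 63: fwd
Round 2: pos3(id50) recv 79: fwd; pos5(id74) recv 50: drop; pos0(id13) recv 74: fwd; pos1(id79) recv 63: drop
After round 2: 2 messages still in flight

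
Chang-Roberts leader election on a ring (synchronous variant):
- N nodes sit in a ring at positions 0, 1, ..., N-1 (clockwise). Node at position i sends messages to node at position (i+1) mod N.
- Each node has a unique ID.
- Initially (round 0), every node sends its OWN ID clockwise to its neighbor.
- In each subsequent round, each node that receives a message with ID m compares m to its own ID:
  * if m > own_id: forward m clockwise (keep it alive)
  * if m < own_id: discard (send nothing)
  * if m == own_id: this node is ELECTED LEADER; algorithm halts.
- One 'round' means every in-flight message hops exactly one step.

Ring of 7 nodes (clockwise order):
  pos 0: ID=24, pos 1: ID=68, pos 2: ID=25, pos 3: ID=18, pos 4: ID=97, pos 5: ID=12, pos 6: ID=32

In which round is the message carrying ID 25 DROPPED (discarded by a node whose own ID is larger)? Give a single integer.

Round 1: pos1(id68) recv 24: drop; pos2(id25) recv 68: fwd; pos3(id18) recv 25: fwd; pos4(id97) recv 18: drop; pos5(id12) recv 97: fwd; pos6(id32) recv 12: drop; pos0(id24) recv 32: fwd
Round 2: pos3(id18) recv 68: fwd; pos4(id97) recv 25: drop; pos6(id32) recv 97: fwd; pos1(id68) recv 32: drop
Round 3: pos4(id97) recv 68: drop; pos0(id24) recv 97: fwd
Round 4: pos1(id68) recv 97: fwd
Round 5: pos2(id25) recv 97: fwd
Round 6: pos3(id18) recv 97: fwd
Round 7: pos4(id97) recv 97: ELECTED
Message ID 25 originates at pos 2; dropped at pos 4 in round 2

Answer: 2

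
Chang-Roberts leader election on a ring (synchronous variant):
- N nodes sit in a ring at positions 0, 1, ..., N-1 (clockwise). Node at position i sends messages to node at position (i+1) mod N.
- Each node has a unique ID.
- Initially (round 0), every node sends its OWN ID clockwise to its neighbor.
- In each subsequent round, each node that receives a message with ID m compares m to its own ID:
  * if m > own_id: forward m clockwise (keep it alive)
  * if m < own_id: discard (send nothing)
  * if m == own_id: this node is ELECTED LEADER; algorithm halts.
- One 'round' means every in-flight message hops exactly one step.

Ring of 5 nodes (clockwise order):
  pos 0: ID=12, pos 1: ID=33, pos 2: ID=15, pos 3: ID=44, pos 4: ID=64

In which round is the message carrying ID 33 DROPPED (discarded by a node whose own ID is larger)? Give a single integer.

Round 1: pos1(id33) recv 12: drop; pos2(id15) recv 33: fwd; pos3(id44) recv 15: drop; pos4(id64) recv 44: drop; pos0(id12) recv 64: fwd
Round 2: pos3(id44) recv 33: drop; pos1(id33) recv 64: fwd
Round 3: pos2(id15) recv 64: fwd
Round 4: pos3(id44) recv 64: fwd
Round 5: pos4(id64) recv 64: ELECTED
Message ID 33 originates at pos 1; dropped at pos 3 in round 2

Answer: 2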